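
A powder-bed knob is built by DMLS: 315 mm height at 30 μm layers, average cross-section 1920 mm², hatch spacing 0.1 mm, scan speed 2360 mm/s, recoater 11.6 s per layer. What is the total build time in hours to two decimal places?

Layer count = ceil(315 / 0.03) = 10500.
Scan path per layer = 1920 / 0.1, so 19200 mm.
Scan time per layer: 19200 / 2360 → 8.1356 s.
Time per layer = 8.1356 + 11.6 = 19.7356 s.
Build time = 10500 × 19.7356 = 207223.8 s = 57.56 hours.

57.56 hours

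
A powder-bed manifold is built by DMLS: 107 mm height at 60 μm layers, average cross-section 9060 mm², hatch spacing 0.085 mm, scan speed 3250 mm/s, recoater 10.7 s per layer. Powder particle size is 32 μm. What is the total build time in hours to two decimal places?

Number of layers: 107 / 0.06 → 1784 (rounded up).
Hatch length per layer = 9060 / 0.085 = 106588.2 mm.
Per-layer scan time = 106588.2 / 3250 = 32.7964 s.
Layer cycle = 32.7964 + 10.7, so 43.4964 s.
Build time = 1784 × 43.4964 = 77597.5776 s = 21.55 hours.

21.55 hours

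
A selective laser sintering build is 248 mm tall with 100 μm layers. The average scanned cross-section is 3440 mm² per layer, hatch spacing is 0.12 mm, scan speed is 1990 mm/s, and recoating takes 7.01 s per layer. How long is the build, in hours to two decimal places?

Layer count = ceil(248 / 0.1) = 2480.
Hatch length per layer = 3440 / 0.12, so 28666.7 mm.
Laser time per layer = 28666.7 / 1990, so 14.4054 s.
Layer cycle = 14.4054 + 7.01, so 21.4154 s.
Total: 2480 × 21.4154 s = 53110.192 s → 14.75 hours.

14.75 hours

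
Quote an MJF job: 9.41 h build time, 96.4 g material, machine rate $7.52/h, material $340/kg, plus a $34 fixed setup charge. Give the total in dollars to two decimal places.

Time charge = 7.52 × 9.41, so $70.7632.
Material cost = 340 × 96.4/1000 = $32.776.
Adding setup: 70.7632 + 32.776 + 34 → 137.5392 ≈ $137.54.

$137.54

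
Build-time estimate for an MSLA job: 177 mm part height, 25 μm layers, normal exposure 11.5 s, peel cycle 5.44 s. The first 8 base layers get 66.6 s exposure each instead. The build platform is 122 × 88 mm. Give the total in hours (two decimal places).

33.44 hours

Number of layers: 177 / 0.025 → 7080 (rounded up).
Bottom layers: 8 × (66.6 + 5.44) → 576.32 s.
Normal layers = 7072 × (11.5 + 5.44), so 119799.68 s.
Sum: 576.32 + 119799.68 = 120376 s → 33.44 hours.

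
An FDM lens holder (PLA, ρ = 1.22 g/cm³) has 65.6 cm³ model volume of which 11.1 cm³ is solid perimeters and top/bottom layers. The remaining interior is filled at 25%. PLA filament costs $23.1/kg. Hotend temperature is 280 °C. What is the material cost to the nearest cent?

Volume inside the shell = 65.6 − 11.1 = 54.5 cm³.
Infill deposited = 0.25 × 54.5 = 13.625 cm³.
Deposited volume = 11.1 + 13.625, so 24.725 cm³.
Mass = 24.725 × 1.22, so 30.1645 g.
At $23.1/kg: 30.1645/1000 × 23.1 = $0.70.

$0.70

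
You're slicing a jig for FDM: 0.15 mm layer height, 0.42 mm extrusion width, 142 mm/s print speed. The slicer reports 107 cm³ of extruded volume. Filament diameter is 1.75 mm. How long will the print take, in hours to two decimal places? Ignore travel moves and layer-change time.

Line area: 0.15 × 0.42 → 0.063 mm².
Total extruded path = 107000/0.063 = 1698412.7 mm.
Time extruding = 1698412.7 / 142 = 11960.7 s.
11960.7 s = 3.32 hours.

3.32 hours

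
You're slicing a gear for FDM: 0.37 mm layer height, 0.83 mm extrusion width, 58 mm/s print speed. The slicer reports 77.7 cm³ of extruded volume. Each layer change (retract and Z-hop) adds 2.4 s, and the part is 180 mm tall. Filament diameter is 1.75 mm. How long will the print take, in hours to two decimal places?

Line area = 0.37 × 0.83 = 0.3071 mm².
Total extruded path = 77700/0.3071 = 253012 mm.
Extrusion time = 253012 / 58 = 4362.3 s.
Number of layers: 180 / 0.37 → 487 (rounded up).
Z-hop total = 487 × 2.4, so 1168.8 s.
Altogether 4362.3 + 1168.8 = 5531.1 s, i.e. 1.54 hours.

1.54 hours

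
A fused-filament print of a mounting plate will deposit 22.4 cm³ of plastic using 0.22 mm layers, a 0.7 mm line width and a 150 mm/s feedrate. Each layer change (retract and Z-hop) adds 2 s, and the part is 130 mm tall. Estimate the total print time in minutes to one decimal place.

35.9 minutes

Line area = 0.22 × 0.7 = 0.154 mm².
Total extruded path = 22400/0.154 = 145454.5 mm.
Time extruding = 145454.5 / 150, so 969.7 s.
Layers = ⌈130/0.22⌉ = 591.
Z-hop total = 591 × 2 = 1182 s.
Altogether 969.7 + 1182 = 2151.7 s, i.e. 35.9 minutes.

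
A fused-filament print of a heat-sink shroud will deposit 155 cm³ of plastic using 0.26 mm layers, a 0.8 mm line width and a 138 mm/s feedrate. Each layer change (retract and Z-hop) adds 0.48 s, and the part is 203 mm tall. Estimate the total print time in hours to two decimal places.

1.60 hours

Bead cross-section: 0.26 × 0.8 → 0.208 mm².
Path length: 155000 mm³ / 0.208 mm² → 745192.3 mm.
Extrusion time = 745192.3 / 138 = 5399.9 s.
Layers = ⌈203/0.26⌉ = 781.
Non-print overhead = 781 × 0.48, so 374.88 s.
Altogether 5399.9 + 374.88 = 5774.78 s, i.e. 1.60 hours.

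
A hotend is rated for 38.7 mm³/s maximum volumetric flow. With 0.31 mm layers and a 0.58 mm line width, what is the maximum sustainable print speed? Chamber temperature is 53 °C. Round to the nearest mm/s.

A = 0.31 × 0.58 = 0.1798 mm².
v_max = Q/A = 38.7/0.1798 = 215.24 mm/s → 215 mm/s.

215 mm/s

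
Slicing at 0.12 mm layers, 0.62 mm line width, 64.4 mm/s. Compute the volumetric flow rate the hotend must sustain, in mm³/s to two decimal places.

4.79

Extrusion cross-section = 0.12 × 0.62 = 0.0744 mm².
Q = v·A = 64.4 × 0.0744 = 4.79 mm³/s.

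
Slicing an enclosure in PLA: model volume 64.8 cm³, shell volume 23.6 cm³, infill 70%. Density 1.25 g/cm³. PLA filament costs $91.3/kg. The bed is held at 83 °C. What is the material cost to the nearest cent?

$5.98

Infill region = 64.8 − 23.6 = 41.2 cm³.
Infill deposited = 0.70 × 41.2, so 28.84 cm³.
Total extruded: 23.6 + 28.84 → 52.44 cm³.
Mass = 52.44 × 1.25, so 65.55 g.
At $91.3/kg: 65.55/1000 × 91.3 = $5.98.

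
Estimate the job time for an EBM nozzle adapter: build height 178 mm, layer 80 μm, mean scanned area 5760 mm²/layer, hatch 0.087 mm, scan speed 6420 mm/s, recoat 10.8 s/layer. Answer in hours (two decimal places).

13.05 hours

Layer count = ceil(178 / 0.08) = 2225.
Scan path per layer = 5760 / 0.087, so 66206.9 mm.
Beam time per layer: 66206.9 / 6420 → 10.3126 s.
Time per layer = 10.3126 + 10.8, so 21.1126 s.
2225 layers × 21.1126 s/layer = 46975.535 s, i.e. 13.05 hours.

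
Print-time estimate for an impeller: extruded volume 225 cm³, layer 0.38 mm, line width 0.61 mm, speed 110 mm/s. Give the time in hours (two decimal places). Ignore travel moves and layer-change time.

Bead cross-section = 0.38 × 0.61, so 0.2318 mm².
Toolpath length = 225 cm³ / 0.2318 mm² = 225000 / 0.2318 = 970664.4 mm.
Time extruding = 970664.4 / 110, so 8824.2 s.
8824.2 s = 2.45 hours.

2.45 hours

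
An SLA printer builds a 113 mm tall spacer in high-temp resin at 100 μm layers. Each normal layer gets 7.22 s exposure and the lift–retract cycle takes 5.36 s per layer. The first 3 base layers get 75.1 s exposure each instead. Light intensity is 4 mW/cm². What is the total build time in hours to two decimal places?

Layers = ⌈113/0.1⌉ = 1130.
Base layers = 3 × (75.1 + 5.36), so 241.38 s.
Regular layers = 1127 × (7.22 + 5.36) = 14177.66 s.
Sum: 241.38 + 14177.66 = 14419.04 s → 4.01 hours.

4.01 hours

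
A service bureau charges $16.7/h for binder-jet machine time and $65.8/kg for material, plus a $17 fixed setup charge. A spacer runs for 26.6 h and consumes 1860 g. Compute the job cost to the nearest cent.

$583.61

Machine-time cost = 16.7 × 26.6, so $444.22.
Material cost = 65.8 × 1860/1000, so $122.388.
Adding setup: 444.22 + 122.388 + 17 → 583.608 ≈ $583.61.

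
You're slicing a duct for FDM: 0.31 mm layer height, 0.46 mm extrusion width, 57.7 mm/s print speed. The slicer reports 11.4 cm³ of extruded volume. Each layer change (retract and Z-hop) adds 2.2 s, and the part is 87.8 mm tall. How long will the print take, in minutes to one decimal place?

Line area = 0.31 × 0.46, so 0.1426 mm².
Total extruded path = 11400/0.1426 = 79943.9 mm.
Extrusion time = 79943.9 / 57.7 = 1385.5 s.
Number of layers: 87.8 / 0.31 → 284 (rounded up).
Non-print overhead: 284 × 2.2 → 624.8 s.
Altogether 1385.5 + 624.8 = 2010.3 s, i.e. 33.5 minutes.

33.5 minutes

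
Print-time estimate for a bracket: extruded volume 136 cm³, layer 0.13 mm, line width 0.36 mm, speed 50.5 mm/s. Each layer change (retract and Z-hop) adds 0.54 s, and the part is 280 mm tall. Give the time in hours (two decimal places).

16.31 hours

Line area = 0.13 × 0.36, so 0.0468 mm².
Total extruded path = 136000/0.0468 = 2905982.9 mm.
Print-move time = 2905982.9 / 50.5 = 57544.2 s.
Number of layers: 280 / 0.13 → 2154 (rounded up).
Z-hop total = 2154 × 0.54 = 1163.16 s.
Altogether 57544.2 + 1163.16 = 58707.36 s, i.e. 16.31 hours.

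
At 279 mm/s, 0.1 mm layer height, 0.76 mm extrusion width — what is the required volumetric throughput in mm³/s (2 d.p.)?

Extrusion cross-section = 0.1 × 0.76, so 0.076 mm².
Volumetric flow = 279 × 0.076 = 21.20 mm³/s.

21.20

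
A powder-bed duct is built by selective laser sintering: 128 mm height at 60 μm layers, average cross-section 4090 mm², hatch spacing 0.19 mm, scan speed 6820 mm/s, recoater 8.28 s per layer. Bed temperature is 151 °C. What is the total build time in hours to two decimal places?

Layer count = ceil(128 / 0.06) = 2134.
Per-layer scan distance: 4090 / 0.19 → 21526.3 mm.
Per-layer scan time = 21526.3 / 6820, so 3.1563 s.
Layer cycle = 3.1563 + 8.28, so 11.4363 s.
Total: 2134 × 11.4363 s = 24405.0642 s → 6.78 hours.

6.78 hours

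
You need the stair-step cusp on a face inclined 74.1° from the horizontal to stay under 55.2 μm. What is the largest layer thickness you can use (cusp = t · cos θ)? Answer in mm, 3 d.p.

t = h_c / cos θ = 0.0552 / 0.2740 = 0.201 mm.

0.201 mm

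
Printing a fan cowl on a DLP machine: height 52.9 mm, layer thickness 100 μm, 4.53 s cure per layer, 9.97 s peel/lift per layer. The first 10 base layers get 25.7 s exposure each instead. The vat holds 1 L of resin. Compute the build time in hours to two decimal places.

2.19 hours

Number of layers: 52.9 / 0.1 → 529 (rounded up).
Burn-in layers: 10 × (25.7 + 9.97) → 356.7 s.
Normal layers = 519 × (4.53 + 9.97), so 7525.5 s.
Sum: 356.7 + 7525.5 = 7882.2 s → 2.19 hours.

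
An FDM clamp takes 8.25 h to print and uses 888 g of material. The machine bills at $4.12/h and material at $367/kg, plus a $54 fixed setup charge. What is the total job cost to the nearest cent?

$413.89

Time charge = 4.12 × 8.25 = $33.99.
Material cost = 367 × 888/1000, so $325.896.
Adding setup: 33.99 + 325.896 + 54 → 413.886 ≈ $413.89.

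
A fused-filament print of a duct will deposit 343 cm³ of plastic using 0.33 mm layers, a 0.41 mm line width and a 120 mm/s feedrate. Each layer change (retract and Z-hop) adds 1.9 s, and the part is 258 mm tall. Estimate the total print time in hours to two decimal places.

Line area = 0.33 × 0.41 = 0.1353 mm².
Total extruded path = 343000/0.1353 = 2535107.2 mm.
Extrusion time: 2535107.2 / 120 → 21125.9 s.
Layer count = ceil(258 / 0.33) = 782.
Layer-change overhead: 782 × 1.9 → 1485.8 s.
Total = 21125.9 + 1485.8 = 22611.7 s = 6.28 hours.

6.28 hours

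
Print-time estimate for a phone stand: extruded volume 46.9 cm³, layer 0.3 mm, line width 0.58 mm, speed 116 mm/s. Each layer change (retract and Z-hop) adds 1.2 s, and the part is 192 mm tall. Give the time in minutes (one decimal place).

Bead cross-section = 0.3 × 0.58, so 0.174 mm².
Toolpath length = 46.9 cm³ / 0.174 mm² = 46900 / 0.174 = 269540.2 mm.
Print-move time = 269540.2 / 116, so 2323.6 s.
Layers = ⌈192/0.3⌉ = 640.
Z-hop total: 640 × 1.2 → 768 s.
Total = 2323.6 + 768 = 3091.6 s = 51.5 minutes.

51.5 minutes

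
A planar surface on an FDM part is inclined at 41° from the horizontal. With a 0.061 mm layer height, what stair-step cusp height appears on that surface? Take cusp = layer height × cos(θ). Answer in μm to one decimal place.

46.0 μm

h_c = t·cos θ = 0.061 × 0.7547 = 0.046037 mm (46.0 μm).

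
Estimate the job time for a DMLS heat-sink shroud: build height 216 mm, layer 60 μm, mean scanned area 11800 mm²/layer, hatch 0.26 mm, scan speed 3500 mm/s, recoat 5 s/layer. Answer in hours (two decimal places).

Layer count = ceil(216 / 0.06) = 3600.
Scan path per layer = 11800 / 0.26 = 45384.6 mm.
Scan time per layer: 45384.6 / 3500 → 12.967 s.
Per-layer time = 12.967 + 5, so 17.967 s.
3600 layers × 17.967 s/layer = 64681.2 s, i.e. 17.97 hours.

17.97 hours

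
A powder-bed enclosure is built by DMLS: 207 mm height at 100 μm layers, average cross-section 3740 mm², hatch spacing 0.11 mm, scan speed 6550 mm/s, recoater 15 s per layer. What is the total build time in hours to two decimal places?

Layers = ⌈207/0.1⌉ = 2070.
Per-layer scan distance = 3740 / 0.11 = 34000 mm.
Per-layer scan time: 34000 / 6550 → 5.1908 s.
Layer cycle = 5.1908 + 15, so 20.1908 s.
2070 layers × 20.1908 s/layer = 41794.956 s, i.e. 11.61 hours.

11.61 hours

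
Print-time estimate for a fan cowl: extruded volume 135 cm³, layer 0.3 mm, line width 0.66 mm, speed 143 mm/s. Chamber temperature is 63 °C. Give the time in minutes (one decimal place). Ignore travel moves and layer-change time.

79.5 minutes

Extrusion cross-section = 0.3 × 0.66 = 0.198 mm².
Total extruded path = 135000/0.198 = 681818.2 mm.
Time extruding = 681818.2 / 143, so 4768 s.
That's 4768 s → 79.5 minutes.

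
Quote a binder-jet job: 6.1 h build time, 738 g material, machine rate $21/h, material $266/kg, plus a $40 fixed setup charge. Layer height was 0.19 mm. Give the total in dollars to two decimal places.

$364.41

Machine cost = 21 × 6.1 = $128.10.
Material cost = 266 × 738/1000 = $196.308.
Total = 128.10 + 196.308 + 40 = 364.408 ≈ $364.41.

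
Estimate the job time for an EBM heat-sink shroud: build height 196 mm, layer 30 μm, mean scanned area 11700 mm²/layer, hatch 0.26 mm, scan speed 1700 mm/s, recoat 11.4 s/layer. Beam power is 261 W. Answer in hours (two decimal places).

68.74 hours

Layers = ⌈196/0.03⌉ = 6534.
Scan path per layer = 11700 / 0.26, so 45000 mm.
Beam time per layer: 45000 / 1700 → 26.4706 s.
Layer cycle = 26.4706 + 11.4, so 37.8706 s.
6534 layers × 37.8706 s/layer = 247446.5004 s, i.e. 68.74 hours.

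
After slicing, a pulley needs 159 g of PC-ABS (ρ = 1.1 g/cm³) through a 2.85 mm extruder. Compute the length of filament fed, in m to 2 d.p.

Extruded volume: 159/1.1 = 144.5455 cm³ (144545.5 mm³).
A = π r² = π × 1.425² = 6.3794 mm².
L = V/A = 144545.5/6.3794 = 22658.17 mm → 22.66 m.

22.66 m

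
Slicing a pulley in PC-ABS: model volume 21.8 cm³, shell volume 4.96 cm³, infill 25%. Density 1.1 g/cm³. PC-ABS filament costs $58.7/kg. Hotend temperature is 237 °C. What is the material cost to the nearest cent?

$0.59

Interior volume = 21.8 − 4.96 = 16.84 cm³.
Deposited infill: 0.25 × 16.84 → 4.21 cm³.
Total extruded = 4.96 + 4.21 = 9.17 cm³.
Mass = 9.17 × 1.1 = 10.087 g.
Cost = 10.087 g / 1000 × $58.7/kg = $0.59.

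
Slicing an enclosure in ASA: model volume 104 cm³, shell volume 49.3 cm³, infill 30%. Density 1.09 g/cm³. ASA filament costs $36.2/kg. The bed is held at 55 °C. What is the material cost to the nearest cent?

Interior volume = 104 − 49.3, so 54.7 cm³.
Infill deposited = 0.30 × 54.7, so 16.41 cm³.
Total printed volume = 49.3 + 16.41 = 65.71 cm³.
Mass = 65.71 × 1.09, so 71.6239 g.
Cost = 71.6239 g / 1000 × $36.2/kg = $2.59.

$2.59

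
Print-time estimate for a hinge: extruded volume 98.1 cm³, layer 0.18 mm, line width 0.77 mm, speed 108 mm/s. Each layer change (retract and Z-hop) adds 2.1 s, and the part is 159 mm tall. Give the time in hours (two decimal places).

Bead cross-section = 0.18 × 0.77 = 0.1386 mm².
Total extruded path = 98100/0.1386 = 707792.2 mm.
Print-move time = 707792.2 / 108 = 6553.6 s.
Number of layers: 159 / 0.18 → 884 (rounded up).
Z-hop total: 884 × 2.1 → 1856.4 s.
Altogether 6553.6 + 1856.4 = 8410 s, i.e. 2.34 hours.

2.34 hours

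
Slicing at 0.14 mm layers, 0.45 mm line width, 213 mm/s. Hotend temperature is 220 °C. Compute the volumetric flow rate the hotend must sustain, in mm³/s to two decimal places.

Extrusion cross-section: 0.14 × 0.45 → 0.063 mm².
Q = v·A = 213 × 0.063 = 13.42 mm³/s.

13.42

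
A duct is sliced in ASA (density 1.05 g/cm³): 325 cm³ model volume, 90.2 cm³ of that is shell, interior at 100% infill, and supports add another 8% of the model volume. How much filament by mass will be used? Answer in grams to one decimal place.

Interior volume = 325 − 90.2 = 234.8 cm³.
Deposited infill = 1.00 × 234.8, so 234.8 cm³.
Support = 0.08 × 325 = 26 cm³.
Deposited volume = 90.2 + 234.8 + 26, so 351 cm³.
Mass = 351 × 1.05, so 368.55 g.

368.6 g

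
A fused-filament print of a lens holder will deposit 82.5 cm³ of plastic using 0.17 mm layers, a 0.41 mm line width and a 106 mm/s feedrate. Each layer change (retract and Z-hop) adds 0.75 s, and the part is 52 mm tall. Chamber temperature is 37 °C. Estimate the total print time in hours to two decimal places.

Line area = 0.17 × 0.41, so 0.0697 mm².
Path length: 82500 mm³ / 0.0697 mm² → 1183644.2 mm.
Extrusion time = 1183644.2 / 106 = 11166.5 s.
Layers = ⌈52/0.17⌉ = 306.
Z-hop total: 306 × 0.75 → 229.5 s.
Total = 11166.5 + 229.5 = 11396 s = 3.17 hours.

3.17 hours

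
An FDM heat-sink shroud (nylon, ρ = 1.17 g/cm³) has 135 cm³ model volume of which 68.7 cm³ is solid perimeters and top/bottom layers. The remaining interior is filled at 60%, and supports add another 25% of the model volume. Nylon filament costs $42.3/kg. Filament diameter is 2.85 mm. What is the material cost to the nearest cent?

$7.04

Infill region = 135 − 68.7, so 66.3 cm³.
Infill deposited = 0.60 × 66.3, so 39.78 cm³.
Support = 0.25 × 135, so 33.75 cm³.
Deposited volume = 68.7 + 39.78 + 33.75, so 142.23 cm³.
Mass = 142.23 × 1.17 = 166.4091 g.
At $42.3/kg: 166.4091/1000 × 42.3 = $7.04.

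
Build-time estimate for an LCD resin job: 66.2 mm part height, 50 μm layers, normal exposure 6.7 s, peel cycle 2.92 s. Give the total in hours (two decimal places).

3.54 hours

Layers = ⌈66.2/0.05⌉ = 1324.
Cycle time: 6.7 + 2.92 → 9.62 s.
Total = 1324 × 9.62 = 12736.88 s = 3.54 hours.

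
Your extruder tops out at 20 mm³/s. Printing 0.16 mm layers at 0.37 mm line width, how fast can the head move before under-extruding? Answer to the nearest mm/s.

Extrusion cross-section: 0.16 × 0.37 → 0.0592 mm².
Max speed = 20 / 0.0592 = 337.84 ≈ 338 mm/s.

338 mm/s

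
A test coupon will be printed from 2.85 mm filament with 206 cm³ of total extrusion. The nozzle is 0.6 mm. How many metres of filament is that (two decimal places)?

Filament cross-section = π × (2.85/2)² = 6.3794 mm².
Length = 206 cm³ / 6.3794 mm² = 206000 / 6.3794 = 32291.44 mm = 32.29 m.

32.29 m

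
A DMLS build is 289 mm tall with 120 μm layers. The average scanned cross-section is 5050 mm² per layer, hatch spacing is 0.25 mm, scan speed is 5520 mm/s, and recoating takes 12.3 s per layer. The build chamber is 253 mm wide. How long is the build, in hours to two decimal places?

10.68 hours

Layers = ⌈289/0.12⌉ = 2409.
Hatch length per layer = 5050 / 0.25, so 20200 mm.
Laser time per layer = 20200 / 5520 = 3.6594 s.
Per-layer time = 3.6594 + 12.3 = 15.9594 s.
2409 layers × 15.9594 s/layer = 38446.1946 s, i.e. 10.68 hours.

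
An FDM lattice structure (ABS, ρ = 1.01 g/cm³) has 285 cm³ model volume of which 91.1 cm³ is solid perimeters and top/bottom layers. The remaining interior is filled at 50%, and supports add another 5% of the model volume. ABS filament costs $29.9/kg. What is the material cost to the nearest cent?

$6.11

Infill region = 285 − 91.1, so 193.9 cm³.
Infill volume = 0.50 × 193.9 = 96.95 cm³.
Support: 0.05 × 285 → 14.25 cm³.
Total printed volume = 91.1 + 96.95 + 14.25, so 202.3 cm³.
Mass: 202.3 × 1.01 → 204.323 g.
Cost = 204.323 g / 1000 × $29.9/kg = $6.11.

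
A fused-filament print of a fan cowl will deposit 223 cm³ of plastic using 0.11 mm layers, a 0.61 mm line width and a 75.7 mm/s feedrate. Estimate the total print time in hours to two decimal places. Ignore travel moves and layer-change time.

12.20 hours

Line area = 0.11 × 0.61, so 0.0671 mm².
Total extruded path = 223000/0.0671 = 3323397.9 mm.
Print-move time = 3323397.9 / 75.7 = 43902.2 s.
That's 43902.2 s → 12.20 hours.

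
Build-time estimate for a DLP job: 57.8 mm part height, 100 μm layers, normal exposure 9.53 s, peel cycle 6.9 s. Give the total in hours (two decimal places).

Layers = ⌈57.8/0.1⌉ = 578.
Per-layer time = 9.53 + 6.9, so 16.43 s.
Total = 578 × 16.43 = 9496.54 s = 2.64 hours.

2.64 hours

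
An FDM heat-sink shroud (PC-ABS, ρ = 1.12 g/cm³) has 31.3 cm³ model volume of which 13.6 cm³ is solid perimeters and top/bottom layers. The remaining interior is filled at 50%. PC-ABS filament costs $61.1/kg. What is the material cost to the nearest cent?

$1.54

Infill region = 31.3 − 13.6, so 17.7 cm³.
Infill deposited: 0.50 × 17.7 → 8.85 cm³.
Total extruded: 13.6 + 8.85 → 22.45 cm³.
Mass = 22.45 × 1.12, so 25.144 g.
At $61.1/kg: 25.144/1000 × 61.1 = $1.54.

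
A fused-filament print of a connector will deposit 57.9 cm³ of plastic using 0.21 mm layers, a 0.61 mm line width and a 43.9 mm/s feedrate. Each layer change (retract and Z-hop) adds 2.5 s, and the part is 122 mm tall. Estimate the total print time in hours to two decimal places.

Line area = 0.21 × 0.61 = 0.1281 mm².
Path length: 57900 mm³ / 0.1281 mm² → 451990.6 mm.
Extrusion time = 451990.6 / 43.9 = 10295.9 s.
Number of layers: 122 / 0.21 → 581 (rounded up).
Z-hop total = 581 × 2.5 = 1452.5 s.
Total = 10295.9 + 1452.5 = 11748.4 s = 3.26 hours.

3.26 hours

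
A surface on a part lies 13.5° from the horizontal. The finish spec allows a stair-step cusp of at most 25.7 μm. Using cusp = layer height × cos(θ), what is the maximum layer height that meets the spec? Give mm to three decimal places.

cos(13.5°) = 0.9724; t_max = 0.0257/0.9724 = 0.026 mm.

0.026 mm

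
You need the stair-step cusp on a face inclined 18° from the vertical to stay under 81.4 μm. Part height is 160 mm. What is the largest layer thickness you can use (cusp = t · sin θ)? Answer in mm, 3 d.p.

0.263 mm

t = h_c / sin θ = 0.0814 / 0.3090 = 0.263 mm.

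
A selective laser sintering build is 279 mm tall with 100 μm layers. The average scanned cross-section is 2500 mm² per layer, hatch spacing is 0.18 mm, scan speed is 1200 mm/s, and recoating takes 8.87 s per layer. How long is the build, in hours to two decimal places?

Layer count = ceil(279 / 0.1) = 2790.
Hatch length per layer = 2500 / 0.18 = 13888.9 mm.
Laser time per layer: 13888.9 / 1200 → 11.5741 s.
Per-layer time = 11.5741 + 8.87, so 20.4441 s.
Total: 2790 × 20.4441 s = 57039.039 s → 15.84 hours.

15.84 hours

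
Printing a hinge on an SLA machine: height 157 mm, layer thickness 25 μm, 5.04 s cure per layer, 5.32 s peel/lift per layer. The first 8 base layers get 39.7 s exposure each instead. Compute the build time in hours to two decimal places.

Number of layers: 157 / 0.025 → 6280 (rounded up).
Base layers: 8 × (39.7 + 5.32) → 360.16 s.
Normal layers = 6272 × (5.04 + 5.32), so 64977.92 s.
Total = 360.16 + 64977.92 = 65338.08 s = 18.15 hours.

18.15 hours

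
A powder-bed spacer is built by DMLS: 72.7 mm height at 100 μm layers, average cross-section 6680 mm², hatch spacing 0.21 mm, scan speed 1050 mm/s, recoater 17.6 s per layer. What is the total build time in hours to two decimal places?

9.67 hours

Layer count = ceil(72.7 / 0.1) = 727.
Scan path per layer: 6680 / 0.21 → 31809.5 mm.
Per-layer scan time: 31809.5 / 1050 → 30.2948 s.
Layer cycle = 30.2948 + 17.6, so 47.8948 s.
727 layers × 47.8948 s/layer = 34819.5196 s, i.e. 9.67 hours.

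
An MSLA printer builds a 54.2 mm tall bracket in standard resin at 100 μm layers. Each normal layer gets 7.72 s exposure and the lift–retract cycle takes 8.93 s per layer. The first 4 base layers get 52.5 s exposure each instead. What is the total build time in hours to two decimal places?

Layer count = ceil(54.2 / 0.1) = 542.
Base layers = 4 × (52.5 + 8.93), so 245.72 s.
Regular layers = 538 × (7.72 + 8.93), so 8957.7 s.
Sum: 245.72 + 8957.7 = 9203.42 s → 2.56 hours.

2.56 hours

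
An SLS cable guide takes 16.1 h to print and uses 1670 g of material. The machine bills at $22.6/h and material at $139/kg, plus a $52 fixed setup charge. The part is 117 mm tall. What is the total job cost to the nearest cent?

Time charge: 22.6 × 16.1 → $363.86.
Material charge = 139 × 1670/1000 = $232.13.
Adding setup: 363.86 + 232.13 + 52 → $647.99.

$647.99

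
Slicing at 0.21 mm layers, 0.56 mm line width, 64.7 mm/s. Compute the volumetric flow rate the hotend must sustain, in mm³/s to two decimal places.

7.61

A: 0.21 × 0.56 → 0.1176 mm².
Volumetric flow = 64.7 × 0.1176 = 7.61 mm³/s.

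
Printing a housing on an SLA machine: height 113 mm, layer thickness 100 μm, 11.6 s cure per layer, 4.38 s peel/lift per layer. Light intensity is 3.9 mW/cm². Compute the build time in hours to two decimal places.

5.02 hours

Number of layers: 113 / 0.1 → 1130 (rounded up).
Cycle time: 11.6 + 4.38 → 15.98 s.
Total = 1130 × 15.98 = 18057.4 s = 5.02 hours.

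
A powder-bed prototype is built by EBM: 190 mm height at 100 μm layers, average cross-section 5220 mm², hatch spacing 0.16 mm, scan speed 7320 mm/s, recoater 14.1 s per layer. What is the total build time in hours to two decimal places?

Layers = ⌈190/0.1⌉ = 1900.
Hatch length per layer = 5220 / 0.16, so 32625 mm.
Per-layer scan time = 32625 / 7320 = 4.457 s.
Per-layer time: 4.457 + 14.1 → 18.557 s.
Build time = 1900 × 18.557 = 35258.3 s = 9.79 hours.

9.79 hours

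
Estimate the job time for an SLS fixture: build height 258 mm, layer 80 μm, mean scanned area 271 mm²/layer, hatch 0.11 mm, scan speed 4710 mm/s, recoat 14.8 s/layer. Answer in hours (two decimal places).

Number of layers: 258 / 0.08 → 3225 (rounded up).
Hatch length per layer: 271 / 0.11 → 2463.6 mm.
Scan time per layer: 2463.6 / 4710 → 0.5231 s.
Time per layer = 0.5231 + 14.8, so 15.3231 s.
Total: 3225 × 15.3231 s = 49416.9975 s → 13.73 hours.

13.73 hours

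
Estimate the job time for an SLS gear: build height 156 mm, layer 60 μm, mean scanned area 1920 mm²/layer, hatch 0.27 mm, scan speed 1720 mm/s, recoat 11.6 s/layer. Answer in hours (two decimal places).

11.36 hours

Number of layers: 156 / 0.06 → 2600 (rounded up).
Hatch length per layer = 1920 / 0.27, so 7111.1 mm.
Laser time per layer = 7111.1 / 1720, so 4.1344 s.
Per-layer time = 4.1344 + 11.6, so 15.7344 s.
Total: 2600 × 15.7344 s = 40909.44 s → 11.36 hours.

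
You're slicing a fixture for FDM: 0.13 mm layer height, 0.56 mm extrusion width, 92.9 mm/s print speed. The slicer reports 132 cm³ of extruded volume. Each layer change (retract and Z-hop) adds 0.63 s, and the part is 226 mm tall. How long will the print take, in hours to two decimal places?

Line area: 0.13 × 0.56 → 0.0728 mm².
Path length: 132000 mm³ / 0.0728 mm² → 1813186.8 mm.
Time extruding: 1813186.8 / 92.9 → 19517.6 s.
Layer count = ceil(226 / 0.13) = 1739.
Z-hop total = 1739 × 0.63, so 1095.57 s.
Total = 19517.6 + 1095.57 = 20613.17 s = 5.73 hours.

5.73 hours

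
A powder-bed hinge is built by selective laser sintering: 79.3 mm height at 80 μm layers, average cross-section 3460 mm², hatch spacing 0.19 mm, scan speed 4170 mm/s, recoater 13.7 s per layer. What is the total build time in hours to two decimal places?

4.98 hours

Number of layers: 79.3 / 0.08 → 992 (rounded up).
Scan path per layer = 3460 / 0.19 = 18210.5 mm.
Laser time per layer = 18210.5 / 4170, so 4.367 s.
Time per layer: 4.367 + 13.7 → 18.067 s.
992 layers × 18.067 s/layer = 17922.464 s, i.e. 4.98 hours.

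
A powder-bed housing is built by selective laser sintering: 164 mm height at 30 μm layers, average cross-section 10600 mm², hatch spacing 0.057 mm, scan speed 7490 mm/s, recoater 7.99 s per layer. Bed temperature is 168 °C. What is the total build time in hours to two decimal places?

Number of layers: 164 / 0.03 → 5467 (rounded up).
Hatch length per layer = 10600 / 0.057 = 185964.9 mm.
Scan time per layer: 185964.9 / 7490 → 24.8284 s.
Time per layer: 24.8284 + 7.99 → 32.8184 s.
Total: 5467 × 32.8184 s = 179418.1928 s → 49.84 hours.

49.84 hours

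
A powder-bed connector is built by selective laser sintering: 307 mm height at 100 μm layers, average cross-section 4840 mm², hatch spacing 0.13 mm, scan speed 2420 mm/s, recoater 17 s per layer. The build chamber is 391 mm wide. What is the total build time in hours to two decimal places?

Number of layers: 307 / 0.1 → 3070 (rounded up).
Scan path per layer = 4840 / 0.13, so 37230.8 mm.
Per-layer scan time: 37230.8 / 2420 → 15.3846 s.
Time per layer = 15.3846 + 17, so 32.3846 s.
Build time = 3070 × 32.3846 = 99420.722 s = 27.62 hours.

27.62 hours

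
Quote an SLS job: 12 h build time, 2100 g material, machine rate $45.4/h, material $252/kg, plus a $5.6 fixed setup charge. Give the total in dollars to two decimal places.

Machine-time cost = 45.4 × 12, so $544.80.
Material cost = 252 × 2100/1000 = $529.20.
Adding setup: 544.80 + 529.20 + 5.6 → $1079.60.

$1079.60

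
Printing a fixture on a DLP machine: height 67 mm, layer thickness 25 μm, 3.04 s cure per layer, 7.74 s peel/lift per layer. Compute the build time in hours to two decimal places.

Layer count = ceil(67 / 0.025) = 2680.
Each layer takes = 3.04 + 7.74, so 10.78 s.
Build time: 2680 × 10.78 s = 28890.4 s, i.e. 8.03 hours.

8.03 hours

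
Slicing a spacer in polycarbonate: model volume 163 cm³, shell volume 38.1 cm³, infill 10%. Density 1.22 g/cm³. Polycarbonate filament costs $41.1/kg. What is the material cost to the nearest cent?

Volume inside the shell: 163 − 38.1 → 124.9 cm³.
Infill deposited: 0.10 × 124.9 → 12.49 cm³.
Deposited volume = 38.1 + 12.49 = 50.59 cm³.
Mass = 50.59 × 1.22, so 61.7198 g.
At $41.1/kg: 61.7198/1000 × 41.1 = $2.54.

$2.54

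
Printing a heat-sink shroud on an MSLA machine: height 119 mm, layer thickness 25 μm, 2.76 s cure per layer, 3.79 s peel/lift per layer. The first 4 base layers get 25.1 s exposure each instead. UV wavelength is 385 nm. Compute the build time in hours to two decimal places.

Layer count = ceil(119 / 0.025) = 4760.
Bottom layers = 4 × (25.1 + 3.79) = 115.56 s.
Normal layers: 4756 × (2.76 + 3.79) → 31151.8 s.
Total = 115.56 + 31151.8 = 31267.36 s = 8.69 hours.

8.69 hours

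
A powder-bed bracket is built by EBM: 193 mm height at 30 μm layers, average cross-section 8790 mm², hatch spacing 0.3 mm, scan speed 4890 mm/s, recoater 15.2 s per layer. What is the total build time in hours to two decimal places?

Number of layers: 193 / 0.03 → 6434 (rounded up).
Hatch length per layer: 8790 / 0.3 → 29300 mm.
Scan time per layer = 29300 / 4890, so 5.9918 s.
Per-layer time = 5.9918 + 15.2, so 21.1918 s.
6434 layers × 21.1918 s/layer = 136348.0412 s, i.e. 37.87 hours.

37.87 hours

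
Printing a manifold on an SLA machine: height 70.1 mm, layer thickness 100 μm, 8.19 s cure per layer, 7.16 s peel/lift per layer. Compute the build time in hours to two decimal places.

Number of layers: 70.1 / 0.1 → 701 (rounded up).
Each layer takes = 8.19 + 7.16, so 15.35 s.
Build time: 701 × 15.35 s = 10760.35 s, i.e. 2.99 hours.

2.99 hours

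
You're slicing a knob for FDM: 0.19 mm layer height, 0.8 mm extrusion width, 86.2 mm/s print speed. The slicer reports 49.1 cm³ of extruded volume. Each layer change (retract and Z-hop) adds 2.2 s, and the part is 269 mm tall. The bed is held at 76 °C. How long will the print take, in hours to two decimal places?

1.91 hours

Line area = 0.19 × 0.8, so 0.152 mm².
Path length: 49100 mm³ / 0.152 mm² → 323026.3 mm.
Extrusion time = 323026.3 / 86.2, so 3747.4 s.
Layer count = ceil(269 / 0.19) = 1416.
Layer-change overhead: 1416 × 2.2 → 3115.2 s.
Altogether 3747.4 + 3115.2 = 6862.6 s, i.e. 1.91 hours.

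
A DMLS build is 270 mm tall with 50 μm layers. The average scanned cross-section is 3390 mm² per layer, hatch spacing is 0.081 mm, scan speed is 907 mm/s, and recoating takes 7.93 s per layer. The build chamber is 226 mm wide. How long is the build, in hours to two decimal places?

Layers = ⌈270/0.05⌉ = 5400.
Hatch length per layer: 3390 / 0.081 → 41851.9 mm.
Laser time per layer = 41851.9 / 907 = 46.1432 s.
Time per layer = 46.1432 + 7.93 = 54.0732 s.
Build time = 5400 × 54.0732 = 291995.28 s = 81.11 hours.

81.11 hours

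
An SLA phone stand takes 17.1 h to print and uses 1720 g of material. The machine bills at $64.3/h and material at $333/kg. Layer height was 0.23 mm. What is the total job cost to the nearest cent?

Machine-time cost: 64.3 × 17.1 → $1099.53.
Feedstock cost = 333 × 1720/1000 = $572.76.
Total = 1099.53 + 572.76 = $1672.29.

$1672.29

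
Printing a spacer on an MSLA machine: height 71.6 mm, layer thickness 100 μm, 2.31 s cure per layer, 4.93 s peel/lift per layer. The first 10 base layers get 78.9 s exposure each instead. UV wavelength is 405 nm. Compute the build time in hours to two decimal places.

Layers = ⌈71.6/0.1⌉ = 716.
Base layers: 10 × (78.9 + 4.93) → 838.3 s.
Regular layers = 706 × (2.31 + 4.93), so 5111.44 s.
Total = 838.3 + 5111.44 = 5949.74 s = 1.65 hours.

1.65 hours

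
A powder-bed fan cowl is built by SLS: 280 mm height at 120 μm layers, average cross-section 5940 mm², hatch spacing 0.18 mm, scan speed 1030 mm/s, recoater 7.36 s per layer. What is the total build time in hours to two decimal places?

Number of layers: 280 / 0.12 → 2334 (rounded up).
Hatch length per layer: 5940 / 0.18 → 33000 mm.
Per-layer scan time = 33000 / 1030, so 32.0388 s.
Per-layer time: 32.0388 + 7.36 → 39.3988 s.
2334 layers × 39.3988 s/layer = 91956.7992 s, i.e. 25.54 hours.

25.54 hours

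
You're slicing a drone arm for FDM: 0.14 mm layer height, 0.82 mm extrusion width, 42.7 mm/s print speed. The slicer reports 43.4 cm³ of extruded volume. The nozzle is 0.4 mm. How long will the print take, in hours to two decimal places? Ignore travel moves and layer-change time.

Extrusion cross-section = 0.14 × 0.82, so 0.1148 mm².
Total extruded path = 43400/0.1148 = 378048.8 mm.
Extrusion time = 378048.8 / 42.7, so 8853.6 s.
Converting: 8853.6 s = 2.46 hours.

2.46 hours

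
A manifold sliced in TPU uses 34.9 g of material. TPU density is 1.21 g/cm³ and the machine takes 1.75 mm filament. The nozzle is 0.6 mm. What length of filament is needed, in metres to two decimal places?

11.99 m

Extruded volume: 34.9/1.21 = 28.843 cm³ (28843 mm³).
Filament cross-section = π × (1.75/2)² = 2.4053 mm².
Length = 28843 / 2.4053 = 11991.44 mm = 11.99 m.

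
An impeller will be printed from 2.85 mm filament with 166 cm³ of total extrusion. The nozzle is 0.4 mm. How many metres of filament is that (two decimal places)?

Filament cross-section = π × (2.85/2)² = 6.3794 mm².
Length = 166 cm³ / 6.3794 mm² = 166000 / 6.3794 = 26021.26 mm = 26.02 m.

26.02 m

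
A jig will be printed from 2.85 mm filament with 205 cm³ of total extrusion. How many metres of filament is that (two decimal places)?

32.13 m

Filament cross-section = π × (2.85/2)² = 6.3794 mm².
Length = 205 cm³ / 6.3794 mm² = 205000 / 6.3794 = 32134.68 mm = 32.13 m.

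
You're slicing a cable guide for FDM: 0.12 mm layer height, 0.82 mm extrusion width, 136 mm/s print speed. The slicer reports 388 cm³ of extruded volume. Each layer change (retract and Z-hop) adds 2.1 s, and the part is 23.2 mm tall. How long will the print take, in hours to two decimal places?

8.17 hours

Line area: 0.12 × 0.82 → 0.0984 mm².
Toolpath length = 388 cm³ / 0.0984 mm² = 388000 / 0.0984 = 3943089.4 mm.
Extrusion time: 3943089.4 / 136 → 28993.3 s.
Number of layers: 23.2 / 0.12 → 194 (rounded up).
Layer-change overhead: 194 × 2.1 → 407.4 s.
Altogether 28993.3 + 407.4 = 29400.7 s, i.e. 8.17 hours.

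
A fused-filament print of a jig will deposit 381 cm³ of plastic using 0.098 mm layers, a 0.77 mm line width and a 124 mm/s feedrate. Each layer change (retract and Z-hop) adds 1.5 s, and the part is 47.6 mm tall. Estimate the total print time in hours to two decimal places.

11.51 hours

Line area: 0.098 × 0.77 → 0.07546 mm².
Toolpath length = 381 cm³ / 0.07546 mm² = 381000 / 0.07546 = 5049032.6 mm.
Extrusion time = 5049032.6 / 124, so 40718 s.
Layer count = ceil(47.6 / 0.098) = 486.
Layer-change overhead: 486 × 1.5 → 729 s.
Altogether 40718 + 729 = 41447 s, i.e. 11.51 hours.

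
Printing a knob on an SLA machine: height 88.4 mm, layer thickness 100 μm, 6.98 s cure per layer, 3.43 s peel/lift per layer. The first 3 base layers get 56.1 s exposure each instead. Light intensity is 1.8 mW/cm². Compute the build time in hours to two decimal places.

Number of layers: 88.4 / 0.1 → 884 (rounded up).
Burn-in layers = 3 × (56.1 + 3.43) = 178.59 s.
Normal layers = 881 × (6.98 + 3.43), so 9171.21 s.
Sum: 178.59 + 9171.21 = 9349.8 s → 2.60 hours.

2.60 hours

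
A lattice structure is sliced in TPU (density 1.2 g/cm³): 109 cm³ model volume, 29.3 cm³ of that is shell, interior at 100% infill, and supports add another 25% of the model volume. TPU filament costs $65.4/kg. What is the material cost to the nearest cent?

Volume inside the shell = 109 − 29.3, so 79.7 cm³.
Infill deposited: 1.00 × 79.7 → 79.7 cm³.
Support: 0.25 × 109 → 27.25 cm³.
Total printed volume: 29.3 + 79.7 + 27.25 → 136.25 cm³.
Mass = 136.25 × 1.2 = 163.5 g.
Cost = 163.5 g / 1000 × $65.4/kg = $10.69.

$10.69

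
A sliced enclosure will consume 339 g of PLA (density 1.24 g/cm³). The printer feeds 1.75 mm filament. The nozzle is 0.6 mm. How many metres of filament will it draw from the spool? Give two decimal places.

Volume = 339 g / 1.24 g·cm⁻³ = 273.3871 cm³ = 273387.1 mm³.
Filament cross-section = π × (1.75/2)² = 2.4053 mm².
Length = 273387.1 / 2.4053 = 113660.29 mm = 113.66 m.

113.66 m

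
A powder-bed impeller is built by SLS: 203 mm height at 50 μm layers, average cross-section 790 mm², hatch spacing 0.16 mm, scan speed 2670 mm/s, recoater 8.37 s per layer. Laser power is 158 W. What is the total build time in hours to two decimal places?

11.53 hours

Layers = ⌈203/0.05⌉ = 4060.
Scan path per layer = 790 / 0.16, so 4937.5 mm.
Scan time per layer = 4937.5 / 2670, so 1.8493 s.
Time per layer = 1.8493 + 8.37, so 10.2193 s.
Build time = 4060 × 10.2193 = 41490.358 s = 11.53 hours.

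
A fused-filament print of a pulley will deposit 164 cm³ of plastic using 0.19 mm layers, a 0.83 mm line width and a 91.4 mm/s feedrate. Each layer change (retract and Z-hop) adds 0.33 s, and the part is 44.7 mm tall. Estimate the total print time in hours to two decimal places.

Bead cross-section: 0.19 × 0.83 → 0.1577 mm².
Total extruded path = 164000/0.1577 = 1039949.3 mm.
Time extruding = 1039949.3 / 91.4 = 11378 s.
Layers = ⌈44.7/0.19⌉ = 236.
Non-print overhead = 236 × 0.33 = 77.88 s.
Total = 11378 + 77.88 = 11455.88 s = 3.18 hours.

3.18 hours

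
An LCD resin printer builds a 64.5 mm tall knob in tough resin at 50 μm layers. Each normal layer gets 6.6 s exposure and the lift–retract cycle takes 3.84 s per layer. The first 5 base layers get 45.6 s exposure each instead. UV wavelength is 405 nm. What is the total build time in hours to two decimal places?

Number of layers: 64.5 / 0.05 → 1290 (rounded up).
Bottom layers = 5 × (45.6 + 3.84) = 247.2 s.
Regular layers = 1285 × (6.6 + 3.84), so 13415.4 s.
Total = 247.2 + 13415.4 = 13662.6 s = 3.80 hours.

3.80 hours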